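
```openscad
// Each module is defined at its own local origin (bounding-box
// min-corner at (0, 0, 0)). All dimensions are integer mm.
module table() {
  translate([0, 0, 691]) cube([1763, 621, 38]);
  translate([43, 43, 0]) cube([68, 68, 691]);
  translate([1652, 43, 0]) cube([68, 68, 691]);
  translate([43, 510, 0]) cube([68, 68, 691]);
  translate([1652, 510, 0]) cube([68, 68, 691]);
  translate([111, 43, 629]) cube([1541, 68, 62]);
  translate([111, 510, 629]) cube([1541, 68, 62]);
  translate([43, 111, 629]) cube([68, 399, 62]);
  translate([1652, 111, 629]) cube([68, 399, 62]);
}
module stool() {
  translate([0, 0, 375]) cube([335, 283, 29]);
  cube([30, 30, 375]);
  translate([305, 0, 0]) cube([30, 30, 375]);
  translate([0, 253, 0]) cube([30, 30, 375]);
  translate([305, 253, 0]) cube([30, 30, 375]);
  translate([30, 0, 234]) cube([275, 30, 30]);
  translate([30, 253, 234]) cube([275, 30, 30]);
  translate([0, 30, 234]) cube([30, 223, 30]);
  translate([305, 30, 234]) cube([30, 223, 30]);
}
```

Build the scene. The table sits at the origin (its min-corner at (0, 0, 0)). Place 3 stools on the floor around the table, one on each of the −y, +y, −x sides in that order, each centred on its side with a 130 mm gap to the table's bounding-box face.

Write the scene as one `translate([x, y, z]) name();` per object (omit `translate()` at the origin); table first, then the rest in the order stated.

table();
translate([714, -413, 0]) stool();
translate([714, 751, 0]) stool();
translate([-465, 169, 0]) stool();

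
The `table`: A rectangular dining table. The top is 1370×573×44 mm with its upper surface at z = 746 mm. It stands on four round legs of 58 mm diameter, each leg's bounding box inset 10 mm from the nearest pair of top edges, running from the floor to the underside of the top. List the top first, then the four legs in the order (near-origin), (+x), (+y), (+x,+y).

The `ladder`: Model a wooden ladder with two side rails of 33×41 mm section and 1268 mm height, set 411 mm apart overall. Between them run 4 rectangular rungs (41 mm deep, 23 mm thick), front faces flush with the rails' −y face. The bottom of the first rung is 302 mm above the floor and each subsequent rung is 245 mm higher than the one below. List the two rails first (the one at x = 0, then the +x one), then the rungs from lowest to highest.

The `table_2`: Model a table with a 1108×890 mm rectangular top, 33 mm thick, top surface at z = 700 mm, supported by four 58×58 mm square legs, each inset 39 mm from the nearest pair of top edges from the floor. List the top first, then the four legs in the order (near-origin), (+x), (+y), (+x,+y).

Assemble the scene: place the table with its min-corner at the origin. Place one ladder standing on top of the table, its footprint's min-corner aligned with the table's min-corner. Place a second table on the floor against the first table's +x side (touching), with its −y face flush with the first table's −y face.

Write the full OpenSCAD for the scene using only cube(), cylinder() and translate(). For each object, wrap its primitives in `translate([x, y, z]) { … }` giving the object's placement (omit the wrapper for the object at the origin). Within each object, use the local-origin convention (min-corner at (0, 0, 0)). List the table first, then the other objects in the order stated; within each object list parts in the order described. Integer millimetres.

translate([0, 0, 702]) cube([1370, 573, 44]);
translate([39, 39, 0]) cylinder(h = 702, r = 29);
translate([1331, 39, 0]) cylinder(h = 702, r = 29);
translate([39, 534, 0]) cylinder(h = 702, r = 29);
translate([1331, 534, 0]) cylinder(h = 702, r = 29);
translate([0, 0, 746]) {
  cube([33, 41, 1268]);
  translate([378, 0, 0]) cube([33, 41, 1268]);
  translate([33, 0, 302]) cube([345, 41, 23]);
  translate([33, 0, 547]) cube([345, 41, 23]);
  translate([33, 0, 792]) cube([345, 41, 23]);
  translate([33, 0, 1037]) cube([345, 41, 23]);
}
translate([1370, 0, 0]) {
  translate([0, 0, 667]) cube([1108, 890, 33]);
  translate([39, 39, 0]) cube([58, 58, 667]);
  translate([1011, 39, 0]) cube([58, 58, 667]);
  translate([39, 793, 0]) cube([58, 58, 667]);
  translate([1011, 793, 0]) cube([58, 58, 667]);
}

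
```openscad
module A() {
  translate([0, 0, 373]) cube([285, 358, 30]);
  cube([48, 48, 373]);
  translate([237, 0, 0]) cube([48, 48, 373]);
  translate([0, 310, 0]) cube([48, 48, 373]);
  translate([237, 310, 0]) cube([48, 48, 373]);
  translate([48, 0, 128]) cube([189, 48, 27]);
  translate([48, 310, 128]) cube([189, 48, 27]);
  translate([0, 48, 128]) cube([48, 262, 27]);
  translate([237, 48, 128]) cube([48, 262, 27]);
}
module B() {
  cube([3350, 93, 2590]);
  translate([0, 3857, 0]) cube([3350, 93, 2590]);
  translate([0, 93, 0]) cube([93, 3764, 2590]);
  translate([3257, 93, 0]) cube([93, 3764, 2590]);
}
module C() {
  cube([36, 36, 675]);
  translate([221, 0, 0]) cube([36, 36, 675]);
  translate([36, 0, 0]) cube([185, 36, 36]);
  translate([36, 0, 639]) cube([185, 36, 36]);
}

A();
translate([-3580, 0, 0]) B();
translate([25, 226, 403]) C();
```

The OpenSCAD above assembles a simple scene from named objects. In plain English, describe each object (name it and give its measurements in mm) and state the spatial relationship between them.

A is a four-legged stool. The seat is 285×358 mm, 30 mm thick, top at z = 403 mm. It stands on four square legs, each 48×48 mm in cross-section, from z = 0 to the seat underside, each flush with a corner of the seat. Four stretchers, 48 mm wide and 27 mm tall, connect adjacent legs with their undersides at z = 128 mm, each running between the inner faces of the legs it joins and aligned with the legs' outer faces on the other axis.

B is the wall frame of a small rectangular building: four walls, each 2590 mm tall and 93 mm thick, enclosing a footprint 3350 mm (x) by 3950 mm (y) outside-to-outside, with no floor or roof. The front and back walls (the −y and +y sides) span the full width; the two side walls fit between them.

C is a picture frame with a 185×603 mm rectangular opening (x by z) and a uniform 36 mm border on every side. Frame depth is 36 mm along y. It is built from two vertical stiles running the full outside height and two horizontal rails spanning the gap between the stiles.

The house frame is on the floor beside the stool on its −x side. The picture frame is on top of the stool.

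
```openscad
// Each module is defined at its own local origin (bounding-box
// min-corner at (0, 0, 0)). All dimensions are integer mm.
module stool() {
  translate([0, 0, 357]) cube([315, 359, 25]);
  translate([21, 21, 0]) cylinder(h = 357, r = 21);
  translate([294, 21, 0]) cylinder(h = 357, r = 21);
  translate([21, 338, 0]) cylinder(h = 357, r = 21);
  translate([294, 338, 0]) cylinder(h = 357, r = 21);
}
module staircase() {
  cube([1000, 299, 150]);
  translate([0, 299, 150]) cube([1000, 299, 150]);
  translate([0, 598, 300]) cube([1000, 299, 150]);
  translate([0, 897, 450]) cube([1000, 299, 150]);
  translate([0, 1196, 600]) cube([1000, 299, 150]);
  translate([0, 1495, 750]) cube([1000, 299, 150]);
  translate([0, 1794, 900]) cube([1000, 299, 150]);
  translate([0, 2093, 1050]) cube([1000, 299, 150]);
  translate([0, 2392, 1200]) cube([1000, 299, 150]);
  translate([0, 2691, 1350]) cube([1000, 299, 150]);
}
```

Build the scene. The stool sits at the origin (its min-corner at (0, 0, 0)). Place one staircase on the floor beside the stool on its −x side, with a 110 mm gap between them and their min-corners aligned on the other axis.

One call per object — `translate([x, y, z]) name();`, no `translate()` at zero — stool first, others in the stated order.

stool();
translate([-1110, 0, 0]) staircase();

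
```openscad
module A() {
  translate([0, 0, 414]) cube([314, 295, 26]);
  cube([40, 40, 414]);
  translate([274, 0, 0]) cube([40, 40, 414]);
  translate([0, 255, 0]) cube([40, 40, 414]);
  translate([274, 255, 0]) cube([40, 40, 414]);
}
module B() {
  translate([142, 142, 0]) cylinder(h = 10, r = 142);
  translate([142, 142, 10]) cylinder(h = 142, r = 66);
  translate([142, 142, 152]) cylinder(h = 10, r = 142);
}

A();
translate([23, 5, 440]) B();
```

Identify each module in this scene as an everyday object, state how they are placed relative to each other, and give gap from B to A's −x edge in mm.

A is a stool. B is a spool. The spool is on top of the stool. The gap from the spool to the stool's −x edge is 23 mm.

The spool's min-x is at 23; the stool's min-x is 0; gap = 23 mm.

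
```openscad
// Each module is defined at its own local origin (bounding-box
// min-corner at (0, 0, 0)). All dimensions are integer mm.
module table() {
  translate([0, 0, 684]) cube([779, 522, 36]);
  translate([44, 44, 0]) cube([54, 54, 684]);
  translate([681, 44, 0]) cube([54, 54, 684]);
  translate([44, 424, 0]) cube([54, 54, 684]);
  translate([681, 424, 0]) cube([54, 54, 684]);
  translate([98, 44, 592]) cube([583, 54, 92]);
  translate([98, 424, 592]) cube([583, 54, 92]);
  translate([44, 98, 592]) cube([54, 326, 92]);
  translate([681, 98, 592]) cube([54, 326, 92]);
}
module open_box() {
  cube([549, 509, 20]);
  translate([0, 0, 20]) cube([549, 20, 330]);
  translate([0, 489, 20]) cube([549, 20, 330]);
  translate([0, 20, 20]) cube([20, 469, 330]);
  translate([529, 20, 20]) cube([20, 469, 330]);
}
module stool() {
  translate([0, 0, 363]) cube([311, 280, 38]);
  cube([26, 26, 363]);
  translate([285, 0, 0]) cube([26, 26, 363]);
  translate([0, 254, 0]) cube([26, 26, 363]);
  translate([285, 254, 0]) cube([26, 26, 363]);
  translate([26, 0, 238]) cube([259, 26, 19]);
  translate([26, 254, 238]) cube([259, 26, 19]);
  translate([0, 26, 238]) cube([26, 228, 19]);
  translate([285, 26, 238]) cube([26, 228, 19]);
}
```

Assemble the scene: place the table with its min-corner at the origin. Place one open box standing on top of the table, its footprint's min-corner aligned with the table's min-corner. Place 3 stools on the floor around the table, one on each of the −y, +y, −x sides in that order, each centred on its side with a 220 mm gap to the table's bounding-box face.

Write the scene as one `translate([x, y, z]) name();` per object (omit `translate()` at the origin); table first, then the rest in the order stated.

table();
translate([0, 0, 720]) open_box();
translate([234, -500, 0]) stool();
translate([234, 742, 0]) stool();
translate([-531, 121, 0]) stool();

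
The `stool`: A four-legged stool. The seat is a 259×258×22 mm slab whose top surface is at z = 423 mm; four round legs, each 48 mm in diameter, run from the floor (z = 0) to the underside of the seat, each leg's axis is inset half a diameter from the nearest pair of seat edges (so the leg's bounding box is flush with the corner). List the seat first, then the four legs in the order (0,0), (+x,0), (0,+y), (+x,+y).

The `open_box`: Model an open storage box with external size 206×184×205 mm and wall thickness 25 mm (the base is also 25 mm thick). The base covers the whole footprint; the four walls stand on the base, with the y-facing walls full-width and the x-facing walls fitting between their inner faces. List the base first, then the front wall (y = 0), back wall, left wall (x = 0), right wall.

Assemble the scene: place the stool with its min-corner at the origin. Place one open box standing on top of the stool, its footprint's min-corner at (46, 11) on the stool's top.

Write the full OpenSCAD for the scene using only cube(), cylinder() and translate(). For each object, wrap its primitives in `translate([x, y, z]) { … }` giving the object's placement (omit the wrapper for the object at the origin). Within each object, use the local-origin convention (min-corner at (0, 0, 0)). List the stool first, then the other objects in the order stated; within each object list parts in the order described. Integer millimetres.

translate([0, 0, 401]) cube([259, 258, 22]);
translate([24, 24, 0]) cylinder(h = 401, r = 24);
translate([235, 24, 0]) cylinder(h = 401, r = 24);
translate([24, 234, 0]) cylinder(h = 401, r = 24);
translate([235, 234, 0]) cylinder(h = 401, r = 24);
translate([46, 11, 423]) {
  cube([206, 184, 25]);
  translate([0, 0, 25]) cube([206, 25, 180]);
  translate([0, 159, 25]) cube([206, 25, 180]);
  translate([0, 25, 25]) cube([25, 134, 180]);
  translate([181, 25, 25]) cube([25, 134, 180]);
}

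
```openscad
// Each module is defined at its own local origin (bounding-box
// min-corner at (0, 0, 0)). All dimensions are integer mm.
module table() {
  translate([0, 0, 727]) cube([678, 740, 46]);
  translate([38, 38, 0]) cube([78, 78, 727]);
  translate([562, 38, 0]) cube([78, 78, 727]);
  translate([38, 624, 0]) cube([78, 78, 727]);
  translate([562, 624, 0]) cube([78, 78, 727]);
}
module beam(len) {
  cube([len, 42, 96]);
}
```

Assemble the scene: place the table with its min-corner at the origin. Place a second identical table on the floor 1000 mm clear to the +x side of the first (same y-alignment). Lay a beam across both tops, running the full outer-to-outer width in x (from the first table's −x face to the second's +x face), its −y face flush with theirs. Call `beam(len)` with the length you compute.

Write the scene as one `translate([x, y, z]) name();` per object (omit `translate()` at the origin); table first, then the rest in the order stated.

table();
translate([1678, 0, 0]) table();
translate([0, 0, 773]) beam(2356);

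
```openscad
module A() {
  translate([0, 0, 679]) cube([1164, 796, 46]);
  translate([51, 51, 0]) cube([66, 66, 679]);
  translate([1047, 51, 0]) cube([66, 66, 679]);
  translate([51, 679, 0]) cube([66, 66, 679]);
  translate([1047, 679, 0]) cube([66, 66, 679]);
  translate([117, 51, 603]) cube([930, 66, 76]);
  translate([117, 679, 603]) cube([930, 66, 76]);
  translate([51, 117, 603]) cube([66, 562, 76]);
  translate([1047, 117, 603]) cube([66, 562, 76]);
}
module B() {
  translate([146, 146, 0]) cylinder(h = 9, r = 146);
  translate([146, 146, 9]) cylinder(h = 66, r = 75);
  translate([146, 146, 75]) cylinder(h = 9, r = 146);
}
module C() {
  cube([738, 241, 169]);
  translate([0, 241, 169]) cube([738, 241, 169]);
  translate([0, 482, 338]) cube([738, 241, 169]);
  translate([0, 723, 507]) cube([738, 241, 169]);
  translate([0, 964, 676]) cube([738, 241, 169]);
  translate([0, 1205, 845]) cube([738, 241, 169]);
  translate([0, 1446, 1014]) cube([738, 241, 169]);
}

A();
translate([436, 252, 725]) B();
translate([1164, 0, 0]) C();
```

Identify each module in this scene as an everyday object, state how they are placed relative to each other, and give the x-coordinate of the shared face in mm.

The table's +x face and the staircase's −x face are both at x = 1164 mm.

A is a table. B is a spool. C is a staircase. The spool is on top of the table, centred. The staircase is against the table's +x side, with their −y faces flush. The x-coordinate of the shared face is 1164 mm.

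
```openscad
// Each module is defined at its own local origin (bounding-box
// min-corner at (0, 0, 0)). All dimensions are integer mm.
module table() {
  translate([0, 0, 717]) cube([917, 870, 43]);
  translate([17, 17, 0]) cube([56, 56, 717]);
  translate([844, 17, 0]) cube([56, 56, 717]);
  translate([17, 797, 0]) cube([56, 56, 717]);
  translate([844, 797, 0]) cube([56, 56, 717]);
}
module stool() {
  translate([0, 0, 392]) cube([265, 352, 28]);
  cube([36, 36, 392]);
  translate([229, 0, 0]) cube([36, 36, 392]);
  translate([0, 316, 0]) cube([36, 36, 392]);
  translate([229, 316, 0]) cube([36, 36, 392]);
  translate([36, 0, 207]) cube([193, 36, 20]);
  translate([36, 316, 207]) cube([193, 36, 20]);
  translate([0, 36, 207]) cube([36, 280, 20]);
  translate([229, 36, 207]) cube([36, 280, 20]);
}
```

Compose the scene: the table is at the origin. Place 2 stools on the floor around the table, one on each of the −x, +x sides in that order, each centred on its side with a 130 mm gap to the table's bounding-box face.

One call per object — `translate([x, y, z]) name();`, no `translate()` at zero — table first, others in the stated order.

table();
translate([-395, 259, 0]) stool();
translate([1047, 259, 0]) stool();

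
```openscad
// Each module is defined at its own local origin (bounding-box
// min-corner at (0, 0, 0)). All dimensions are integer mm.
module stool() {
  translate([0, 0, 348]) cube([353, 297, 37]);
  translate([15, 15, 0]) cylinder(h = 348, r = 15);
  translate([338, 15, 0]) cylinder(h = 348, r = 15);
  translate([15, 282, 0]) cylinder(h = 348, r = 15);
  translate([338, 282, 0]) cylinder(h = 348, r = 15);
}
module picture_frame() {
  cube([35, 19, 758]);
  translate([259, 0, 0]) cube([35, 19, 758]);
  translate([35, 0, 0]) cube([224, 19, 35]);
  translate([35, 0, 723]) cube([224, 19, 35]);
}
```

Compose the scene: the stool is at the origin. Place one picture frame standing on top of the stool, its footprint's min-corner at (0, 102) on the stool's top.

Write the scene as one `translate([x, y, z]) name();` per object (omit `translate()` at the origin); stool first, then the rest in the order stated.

stool();
translate([0, 102, 385]) picture_frame();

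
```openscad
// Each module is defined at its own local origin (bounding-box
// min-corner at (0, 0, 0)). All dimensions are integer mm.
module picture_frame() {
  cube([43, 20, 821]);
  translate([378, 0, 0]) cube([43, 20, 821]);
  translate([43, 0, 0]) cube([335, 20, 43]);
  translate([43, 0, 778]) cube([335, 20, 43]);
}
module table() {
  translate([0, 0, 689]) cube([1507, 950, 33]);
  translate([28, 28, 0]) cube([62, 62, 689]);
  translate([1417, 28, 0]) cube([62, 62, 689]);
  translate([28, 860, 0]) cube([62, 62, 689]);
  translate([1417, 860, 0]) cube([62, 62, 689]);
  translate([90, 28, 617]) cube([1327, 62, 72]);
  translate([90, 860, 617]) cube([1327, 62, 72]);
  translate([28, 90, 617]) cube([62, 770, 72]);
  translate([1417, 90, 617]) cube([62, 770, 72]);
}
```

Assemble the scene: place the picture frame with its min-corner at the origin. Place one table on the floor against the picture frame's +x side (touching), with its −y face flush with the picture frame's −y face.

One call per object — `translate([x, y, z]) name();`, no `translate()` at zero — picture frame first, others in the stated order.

picture_frame();
translate([421, 0, 0]) table();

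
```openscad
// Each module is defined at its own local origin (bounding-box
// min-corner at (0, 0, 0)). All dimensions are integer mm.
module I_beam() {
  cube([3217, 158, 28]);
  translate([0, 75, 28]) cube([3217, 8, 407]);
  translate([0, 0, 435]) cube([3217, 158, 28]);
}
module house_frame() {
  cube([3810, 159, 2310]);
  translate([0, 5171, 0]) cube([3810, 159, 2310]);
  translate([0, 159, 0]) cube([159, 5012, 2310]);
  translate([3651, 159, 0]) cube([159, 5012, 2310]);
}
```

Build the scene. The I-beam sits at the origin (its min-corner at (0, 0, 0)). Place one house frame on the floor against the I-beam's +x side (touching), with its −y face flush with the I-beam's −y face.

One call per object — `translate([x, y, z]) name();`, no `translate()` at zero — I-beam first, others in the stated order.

I_beam();
translate([3217, 0, 0]) house_frame();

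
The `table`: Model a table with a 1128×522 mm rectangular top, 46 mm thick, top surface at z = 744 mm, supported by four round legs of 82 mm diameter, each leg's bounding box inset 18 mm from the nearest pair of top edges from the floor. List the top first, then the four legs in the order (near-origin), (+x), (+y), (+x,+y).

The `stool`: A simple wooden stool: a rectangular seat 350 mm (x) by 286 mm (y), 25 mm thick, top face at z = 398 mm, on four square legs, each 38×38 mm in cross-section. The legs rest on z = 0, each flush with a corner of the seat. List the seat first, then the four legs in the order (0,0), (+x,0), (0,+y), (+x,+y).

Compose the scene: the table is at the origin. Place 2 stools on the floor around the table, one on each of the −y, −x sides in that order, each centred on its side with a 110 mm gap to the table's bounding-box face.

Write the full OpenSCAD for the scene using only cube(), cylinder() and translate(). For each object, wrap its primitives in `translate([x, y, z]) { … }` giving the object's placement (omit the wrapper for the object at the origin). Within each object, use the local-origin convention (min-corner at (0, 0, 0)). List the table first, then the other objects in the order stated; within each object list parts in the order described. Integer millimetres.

translate([0, 0, 698]) cube([1128, 522, 46]);
translate([59, 59, 0]) cylinder(h = 698, r = 41);
translate([1069, 59, 0]) cylinder(h = 698, r = 41);
translate([59, 463, 0]) cylinder(h = 698, r = 41);
translate([1069, 463, 0]) cylinder(h = 698, r = 41);
translate([389, -396, 0]) {
  translate([0, 0, 373]) cube([350, 286, 25]);
  cube([38, 38, 373]);
  translate([312, 0, 0]) cube([38, 38, 373]);
  translate([0, 248, 0]) cube([38, 38, 373]);
  translate([312, 248, 0]) cube([38, 38, 373]);
}
translate([-460, 118, 0]) {
  translate([0, 0, 373]) cube([350, 286, 25]);
  cube([38, 38, 373]);
  translate([312, 0, 0]) cube([38, 38, 373]);
  translate([0, 248, 0]) cube([38, 38, 373]);
  translate([312, 248, 0]) cube([38, 38, 373]);
}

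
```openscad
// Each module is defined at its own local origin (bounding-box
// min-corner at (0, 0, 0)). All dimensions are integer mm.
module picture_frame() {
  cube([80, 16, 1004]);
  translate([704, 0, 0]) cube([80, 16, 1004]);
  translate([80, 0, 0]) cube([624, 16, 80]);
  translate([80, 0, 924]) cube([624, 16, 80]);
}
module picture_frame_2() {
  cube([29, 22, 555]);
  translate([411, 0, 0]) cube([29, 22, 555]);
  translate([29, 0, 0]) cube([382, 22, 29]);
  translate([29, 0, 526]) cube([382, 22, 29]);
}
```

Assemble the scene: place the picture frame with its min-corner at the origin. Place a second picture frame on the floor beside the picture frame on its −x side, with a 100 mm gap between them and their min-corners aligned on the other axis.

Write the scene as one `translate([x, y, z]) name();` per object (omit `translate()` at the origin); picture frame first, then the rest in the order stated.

picture_frame();
translate([-540, 0, 0]) picture_frame_2();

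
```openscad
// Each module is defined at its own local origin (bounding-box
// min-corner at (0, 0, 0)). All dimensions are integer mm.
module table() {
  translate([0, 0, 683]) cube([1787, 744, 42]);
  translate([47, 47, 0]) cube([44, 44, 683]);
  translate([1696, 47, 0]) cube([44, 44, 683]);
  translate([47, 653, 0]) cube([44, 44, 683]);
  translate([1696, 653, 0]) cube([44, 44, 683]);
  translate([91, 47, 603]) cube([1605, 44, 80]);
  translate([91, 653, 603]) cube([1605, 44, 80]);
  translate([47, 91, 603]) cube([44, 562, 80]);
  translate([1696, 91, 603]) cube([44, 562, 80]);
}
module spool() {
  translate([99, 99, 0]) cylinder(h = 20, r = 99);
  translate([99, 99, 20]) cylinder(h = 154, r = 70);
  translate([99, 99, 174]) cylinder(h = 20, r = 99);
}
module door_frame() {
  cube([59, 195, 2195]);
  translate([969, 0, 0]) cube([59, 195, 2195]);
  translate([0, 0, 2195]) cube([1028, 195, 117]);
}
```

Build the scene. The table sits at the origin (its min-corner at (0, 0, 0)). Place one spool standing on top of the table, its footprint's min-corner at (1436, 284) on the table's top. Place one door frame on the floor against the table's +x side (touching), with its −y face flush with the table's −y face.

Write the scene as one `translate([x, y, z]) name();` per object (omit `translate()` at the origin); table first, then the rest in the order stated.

table();
translate([1436, 284, 725]) spool();
translate([1787, 0, 0]) door_frame();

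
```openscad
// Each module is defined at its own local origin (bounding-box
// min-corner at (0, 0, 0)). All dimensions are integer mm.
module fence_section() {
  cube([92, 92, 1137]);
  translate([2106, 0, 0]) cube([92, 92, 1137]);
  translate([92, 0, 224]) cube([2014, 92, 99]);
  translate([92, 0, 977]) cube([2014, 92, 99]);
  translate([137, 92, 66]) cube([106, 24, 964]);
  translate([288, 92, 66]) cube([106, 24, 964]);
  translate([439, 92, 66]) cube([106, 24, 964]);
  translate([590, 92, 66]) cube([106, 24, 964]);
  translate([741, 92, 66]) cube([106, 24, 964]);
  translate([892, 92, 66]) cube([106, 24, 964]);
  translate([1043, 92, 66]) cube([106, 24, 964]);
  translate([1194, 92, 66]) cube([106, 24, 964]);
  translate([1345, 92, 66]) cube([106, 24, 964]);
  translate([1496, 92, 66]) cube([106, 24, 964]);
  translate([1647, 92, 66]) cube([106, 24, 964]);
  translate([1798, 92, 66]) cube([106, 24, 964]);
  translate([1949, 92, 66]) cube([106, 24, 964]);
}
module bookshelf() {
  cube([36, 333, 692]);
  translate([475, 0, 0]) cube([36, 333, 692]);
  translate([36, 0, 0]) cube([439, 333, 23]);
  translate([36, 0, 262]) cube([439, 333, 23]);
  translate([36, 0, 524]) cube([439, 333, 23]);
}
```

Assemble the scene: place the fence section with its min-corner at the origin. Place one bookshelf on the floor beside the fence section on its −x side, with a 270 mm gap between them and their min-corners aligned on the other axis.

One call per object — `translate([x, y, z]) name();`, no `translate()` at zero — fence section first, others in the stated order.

fence_section();
translate([-781, 0, 0]) bookshelf();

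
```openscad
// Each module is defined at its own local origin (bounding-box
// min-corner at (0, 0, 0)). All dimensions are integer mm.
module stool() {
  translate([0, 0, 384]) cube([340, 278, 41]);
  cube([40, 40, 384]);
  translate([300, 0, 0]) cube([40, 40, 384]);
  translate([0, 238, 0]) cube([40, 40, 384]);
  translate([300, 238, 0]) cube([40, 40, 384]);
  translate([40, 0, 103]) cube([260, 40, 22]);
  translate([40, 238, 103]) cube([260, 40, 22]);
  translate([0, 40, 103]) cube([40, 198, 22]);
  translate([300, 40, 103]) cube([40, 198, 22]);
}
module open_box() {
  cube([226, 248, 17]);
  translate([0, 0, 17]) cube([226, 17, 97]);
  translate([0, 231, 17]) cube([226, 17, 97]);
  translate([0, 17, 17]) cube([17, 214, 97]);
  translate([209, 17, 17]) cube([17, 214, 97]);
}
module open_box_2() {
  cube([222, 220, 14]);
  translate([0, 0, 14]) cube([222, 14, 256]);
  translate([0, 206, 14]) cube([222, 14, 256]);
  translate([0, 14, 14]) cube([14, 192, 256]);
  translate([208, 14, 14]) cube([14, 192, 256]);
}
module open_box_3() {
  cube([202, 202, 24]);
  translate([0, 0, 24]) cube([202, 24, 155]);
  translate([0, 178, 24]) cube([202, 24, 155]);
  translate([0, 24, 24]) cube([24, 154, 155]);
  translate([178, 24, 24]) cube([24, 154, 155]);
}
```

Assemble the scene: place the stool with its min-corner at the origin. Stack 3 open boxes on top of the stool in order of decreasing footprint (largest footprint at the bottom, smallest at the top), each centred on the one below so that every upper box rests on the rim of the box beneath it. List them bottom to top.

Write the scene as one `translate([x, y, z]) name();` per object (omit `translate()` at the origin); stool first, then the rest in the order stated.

stool();
translate([57, 15, 425]) open_box();
translate([59, 29, 539]) open_box_2();
translate([69, 38, 809]) open_box_3();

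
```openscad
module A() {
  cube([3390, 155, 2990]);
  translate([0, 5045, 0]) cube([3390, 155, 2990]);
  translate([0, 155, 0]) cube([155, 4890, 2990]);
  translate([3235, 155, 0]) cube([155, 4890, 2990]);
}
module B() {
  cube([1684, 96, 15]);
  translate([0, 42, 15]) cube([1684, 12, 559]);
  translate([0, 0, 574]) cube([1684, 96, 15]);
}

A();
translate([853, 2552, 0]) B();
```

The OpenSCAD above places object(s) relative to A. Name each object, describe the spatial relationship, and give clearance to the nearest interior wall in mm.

A is a house frame. B is an I-beam. The I-beam sits inside the house frame, centred. The clearance to the nearest interior wall is 698 mm.

Clearances: x = 698, y = 2397; minimum 698 mm.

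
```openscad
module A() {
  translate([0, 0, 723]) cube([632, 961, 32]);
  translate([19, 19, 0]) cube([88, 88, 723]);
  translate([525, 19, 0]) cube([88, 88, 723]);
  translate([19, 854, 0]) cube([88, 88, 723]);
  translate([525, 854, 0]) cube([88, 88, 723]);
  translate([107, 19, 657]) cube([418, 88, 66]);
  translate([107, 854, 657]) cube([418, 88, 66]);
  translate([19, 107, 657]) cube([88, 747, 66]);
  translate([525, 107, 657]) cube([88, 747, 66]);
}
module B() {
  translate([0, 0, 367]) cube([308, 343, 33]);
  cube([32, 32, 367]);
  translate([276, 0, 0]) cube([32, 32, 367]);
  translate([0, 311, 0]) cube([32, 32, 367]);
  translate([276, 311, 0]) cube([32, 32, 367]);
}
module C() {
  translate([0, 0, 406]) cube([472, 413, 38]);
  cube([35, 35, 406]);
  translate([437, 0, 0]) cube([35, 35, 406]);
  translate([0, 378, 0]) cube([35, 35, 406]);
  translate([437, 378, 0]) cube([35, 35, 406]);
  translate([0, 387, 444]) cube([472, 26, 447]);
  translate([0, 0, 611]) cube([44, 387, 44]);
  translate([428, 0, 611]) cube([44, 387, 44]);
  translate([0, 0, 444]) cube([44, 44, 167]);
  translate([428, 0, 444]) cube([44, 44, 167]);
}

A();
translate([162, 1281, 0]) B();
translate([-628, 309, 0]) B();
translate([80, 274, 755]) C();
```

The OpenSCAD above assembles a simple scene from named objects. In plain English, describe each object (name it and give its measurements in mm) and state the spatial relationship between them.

A is a table with a 632×961 mm rectangular top, 32 mm thick, top surface at z = 755 mm, supported by four 88×88 mm square legs, each inset 19 mm from the nearest pair of top edges, running from the floor. Four apron rails, 88 mm thick and 66 mm tall, run between adjacent legs with their top edges flush with the underside of the top and their outer faces flush with the legs' outer faces.

B is a four-legged stool. The seat is 308×343 mm, 33 mm thick, top at z = 400 mm. It stands on four square legs, each 32×32 mm in cross-section, from z = 0 to the seat underside, each flush with a corner of the seat.

C is a chair. The seat is a 472×413×38 mm slab with its top at z = 444 mm, on four 35×35 mm corner legs (flush with the seat edges, standing on z = 0). A flat backrest 26 mm thick, 447 mm tall, spans the full seat width and rises from the seat top along its +y edge, rear face flush with the rear of the seat. Two armrests of 44×44 mm section run along each side from the seat's front edge to the front of the backrest, top faces 211 mm above the seat top and outer faces flush with the seat's x-edges; a 44×44 mm post under the front of each armrest stands on the seat at the front corner.

Two stools sit around the table at the +y, −x sides. The chair is on top of the table, centred.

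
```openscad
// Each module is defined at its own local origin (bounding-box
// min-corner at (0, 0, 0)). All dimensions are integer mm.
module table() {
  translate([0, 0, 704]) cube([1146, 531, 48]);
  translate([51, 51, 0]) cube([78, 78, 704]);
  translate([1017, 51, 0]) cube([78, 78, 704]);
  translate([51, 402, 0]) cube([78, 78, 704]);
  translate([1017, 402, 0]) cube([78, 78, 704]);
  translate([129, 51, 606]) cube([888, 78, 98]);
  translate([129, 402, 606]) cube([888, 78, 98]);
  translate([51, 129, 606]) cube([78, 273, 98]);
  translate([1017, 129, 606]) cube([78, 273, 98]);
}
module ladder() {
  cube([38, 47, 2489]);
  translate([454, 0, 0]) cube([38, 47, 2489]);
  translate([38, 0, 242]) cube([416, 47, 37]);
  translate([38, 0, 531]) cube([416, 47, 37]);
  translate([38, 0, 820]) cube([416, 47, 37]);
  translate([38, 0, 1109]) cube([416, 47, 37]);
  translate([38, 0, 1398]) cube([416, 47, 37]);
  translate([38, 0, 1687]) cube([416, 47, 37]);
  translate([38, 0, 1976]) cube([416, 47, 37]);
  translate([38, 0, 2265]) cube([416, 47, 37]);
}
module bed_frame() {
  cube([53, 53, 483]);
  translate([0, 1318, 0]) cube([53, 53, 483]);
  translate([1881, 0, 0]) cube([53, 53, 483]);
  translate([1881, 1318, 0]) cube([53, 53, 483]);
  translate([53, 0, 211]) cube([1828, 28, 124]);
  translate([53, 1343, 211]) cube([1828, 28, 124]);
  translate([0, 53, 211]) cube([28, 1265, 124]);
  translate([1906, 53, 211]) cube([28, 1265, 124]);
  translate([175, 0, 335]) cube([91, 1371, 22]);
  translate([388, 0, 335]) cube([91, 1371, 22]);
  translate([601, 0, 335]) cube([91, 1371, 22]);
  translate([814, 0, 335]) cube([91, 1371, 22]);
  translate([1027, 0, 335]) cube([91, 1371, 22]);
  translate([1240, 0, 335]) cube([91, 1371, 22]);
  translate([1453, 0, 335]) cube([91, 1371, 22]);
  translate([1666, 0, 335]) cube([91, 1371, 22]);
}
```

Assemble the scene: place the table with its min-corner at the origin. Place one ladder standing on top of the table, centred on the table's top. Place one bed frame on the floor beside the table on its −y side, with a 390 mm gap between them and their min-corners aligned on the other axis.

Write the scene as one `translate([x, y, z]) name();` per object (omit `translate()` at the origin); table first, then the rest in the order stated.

table();
translate([327, 242, 752]) ladder();
translate([0, -1761, 0]) bed_frame();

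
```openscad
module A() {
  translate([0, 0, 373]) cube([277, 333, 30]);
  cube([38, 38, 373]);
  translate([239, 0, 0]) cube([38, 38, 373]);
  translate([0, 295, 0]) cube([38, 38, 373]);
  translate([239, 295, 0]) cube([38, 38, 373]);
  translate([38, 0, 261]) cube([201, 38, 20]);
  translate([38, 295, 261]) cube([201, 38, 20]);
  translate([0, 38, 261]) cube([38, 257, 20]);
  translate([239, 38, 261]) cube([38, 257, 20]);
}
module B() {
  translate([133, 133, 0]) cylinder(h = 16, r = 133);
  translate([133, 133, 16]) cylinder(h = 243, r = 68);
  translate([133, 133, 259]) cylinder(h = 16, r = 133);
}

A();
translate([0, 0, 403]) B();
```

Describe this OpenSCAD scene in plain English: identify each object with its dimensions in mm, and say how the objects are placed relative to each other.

A is a four-legged stool. The seat is a 277×333×30 mm slab whose top surface is at z = 403 mm; four square legs, each 38×38 mm in cross-section, run from the floor (z = 0) to the underside of the seat, each flush with a corner of the seat. Four stretchers, 38 mm wide and 20 mm tall, connect adjacent legs with their undersides at z = 261 mm, each running between the inner faces of the legs it joins and aligned with the legs' outer faces on the other axis.

B is a spool: two coaxial disc flanges of radius 133 mm and thickness 16 mm, joined by a core cylinder of radius 68 mm and height 243 mm. The lower flange rests on z = 0 and the three cylinders share a vertical axis.

The spool is on top of the stool.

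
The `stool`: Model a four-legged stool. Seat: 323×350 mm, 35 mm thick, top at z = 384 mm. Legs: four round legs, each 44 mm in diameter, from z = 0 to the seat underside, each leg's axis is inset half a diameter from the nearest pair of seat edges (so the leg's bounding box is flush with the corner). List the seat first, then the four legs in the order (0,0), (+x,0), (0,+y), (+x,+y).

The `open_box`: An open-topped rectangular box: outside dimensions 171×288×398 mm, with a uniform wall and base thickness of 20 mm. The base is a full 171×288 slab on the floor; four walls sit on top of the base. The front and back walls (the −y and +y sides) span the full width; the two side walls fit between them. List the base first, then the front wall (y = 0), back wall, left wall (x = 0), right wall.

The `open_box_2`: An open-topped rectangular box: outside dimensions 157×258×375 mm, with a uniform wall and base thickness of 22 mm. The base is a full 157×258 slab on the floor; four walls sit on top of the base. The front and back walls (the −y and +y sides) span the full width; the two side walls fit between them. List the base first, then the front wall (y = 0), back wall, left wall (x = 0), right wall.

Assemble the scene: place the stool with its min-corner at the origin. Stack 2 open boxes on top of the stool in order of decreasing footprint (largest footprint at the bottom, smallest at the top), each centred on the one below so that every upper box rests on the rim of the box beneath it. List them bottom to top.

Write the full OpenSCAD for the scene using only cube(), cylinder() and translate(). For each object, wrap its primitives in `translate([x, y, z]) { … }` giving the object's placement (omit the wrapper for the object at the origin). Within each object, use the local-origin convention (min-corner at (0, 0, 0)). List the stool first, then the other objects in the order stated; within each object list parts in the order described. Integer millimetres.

translate([0, 0, 349]) cube([323, 350, 35]);
translate([22, 22, 0]) cylinder(h = 349, r = 22);
translate([301, 22, 0]) cylinder(h = 349, r = 22);
translate([22, 328, 0]) cylinder(h = 349, r = 22);
translate([301, 328, 0]) cylinder(h = 349, r = 22);
translate([76, 31, 384]) {
  cube([171, 288, 20]);
  translate([0, 0, 20]) cube([171, 20, 378]);
  translate([0, 268, 20]) cube([171, 20, 378]);
  translate([0, 20, 20]) cube([20, 248, 378]);
  translate([151, 20, 20]) cube([20, 248, 378]);
}
translate([83, 46, 782]) {
  cube([157, 258, 22]);
  translate([0, 0, 22]) cube([157, 22, 353]);
  translate([0, 236, 22]) cube([157, 22, 353]);
  translate([0, 22, 22]) cube([22, 214, 353]);
  translate([135, 22, 22]) cube([22, 214, 353]);
}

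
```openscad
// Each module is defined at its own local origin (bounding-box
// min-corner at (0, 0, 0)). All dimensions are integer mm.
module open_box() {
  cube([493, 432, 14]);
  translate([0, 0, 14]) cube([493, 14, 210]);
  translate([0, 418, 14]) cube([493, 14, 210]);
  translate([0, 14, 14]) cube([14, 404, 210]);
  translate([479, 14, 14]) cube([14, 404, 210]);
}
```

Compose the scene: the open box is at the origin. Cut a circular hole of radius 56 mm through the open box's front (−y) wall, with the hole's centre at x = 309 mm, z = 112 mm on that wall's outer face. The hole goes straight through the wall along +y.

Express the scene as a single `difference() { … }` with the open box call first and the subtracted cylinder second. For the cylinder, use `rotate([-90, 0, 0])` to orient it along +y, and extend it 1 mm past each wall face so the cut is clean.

difference() {
  open_box();
  translate([309, -1, 112]) rotate([-90, 0, 0]) cylinder(h = 16, r = 56);
}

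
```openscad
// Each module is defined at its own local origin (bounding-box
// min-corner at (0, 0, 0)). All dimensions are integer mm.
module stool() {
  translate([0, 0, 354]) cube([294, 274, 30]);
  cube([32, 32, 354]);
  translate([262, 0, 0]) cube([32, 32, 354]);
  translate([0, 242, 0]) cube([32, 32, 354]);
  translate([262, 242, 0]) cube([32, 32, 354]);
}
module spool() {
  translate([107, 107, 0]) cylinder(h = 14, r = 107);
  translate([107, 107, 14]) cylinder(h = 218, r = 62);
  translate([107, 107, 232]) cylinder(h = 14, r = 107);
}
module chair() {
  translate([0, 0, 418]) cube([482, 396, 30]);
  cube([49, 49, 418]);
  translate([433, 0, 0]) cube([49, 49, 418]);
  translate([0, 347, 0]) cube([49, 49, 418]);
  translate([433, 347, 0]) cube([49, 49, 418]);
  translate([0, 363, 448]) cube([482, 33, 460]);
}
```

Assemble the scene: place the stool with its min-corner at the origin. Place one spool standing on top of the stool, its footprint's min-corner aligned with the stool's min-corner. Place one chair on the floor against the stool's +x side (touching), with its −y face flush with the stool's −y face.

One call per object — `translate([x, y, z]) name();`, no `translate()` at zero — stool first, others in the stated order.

stool();
translate([0, 0, 384]) spool();
translate([294, 0, 0]) chair();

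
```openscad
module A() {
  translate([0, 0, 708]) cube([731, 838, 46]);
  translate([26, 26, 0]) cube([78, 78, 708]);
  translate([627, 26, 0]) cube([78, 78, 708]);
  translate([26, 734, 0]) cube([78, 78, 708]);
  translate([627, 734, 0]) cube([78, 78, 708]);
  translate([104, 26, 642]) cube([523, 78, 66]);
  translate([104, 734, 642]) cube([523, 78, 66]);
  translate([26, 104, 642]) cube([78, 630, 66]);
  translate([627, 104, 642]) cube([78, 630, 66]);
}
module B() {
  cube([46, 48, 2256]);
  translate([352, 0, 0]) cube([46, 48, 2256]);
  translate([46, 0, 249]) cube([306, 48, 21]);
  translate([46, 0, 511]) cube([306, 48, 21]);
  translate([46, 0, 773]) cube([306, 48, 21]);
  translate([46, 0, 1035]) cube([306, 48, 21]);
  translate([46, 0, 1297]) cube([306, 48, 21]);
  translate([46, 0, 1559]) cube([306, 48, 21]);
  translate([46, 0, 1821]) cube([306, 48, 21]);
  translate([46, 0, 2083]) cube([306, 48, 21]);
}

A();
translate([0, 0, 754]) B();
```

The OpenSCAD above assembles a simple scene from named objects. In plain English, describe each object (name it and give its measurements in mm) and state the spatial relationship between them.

A is a table with a 731×838 mm rectangular top, 46 mm thick, top surface at z = 754 mm, supported by four 78×78 mm square legs, each inset 26 mm from the nearest pair of top edges, running from the floor. Four apron rails, 78 mm thick and 66 mm tall, run between adjacent legs with their top edges flush with the underside of the top and their outer faces flush with the legs' outer faces.

B is a wooden ladder with two side rails of 46×48 mm section and 2256 mm height, set 398 mm apart overall. Between them run 8 rectangular rungs (48 mm deep, 21 mm thick), front faces flush with the rails' −y face. The bottom of the first rung is 249 mm above the floor and each subsequent rung is 262 mm higher than the one below.

The ladder is on top of the table.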